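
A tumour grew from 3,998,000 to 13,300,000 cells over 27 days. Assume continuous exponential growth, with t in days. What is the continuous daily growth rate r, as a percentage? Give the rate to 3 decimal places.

r ≈ 4.452% per day

13300000 = 3998000 · e^(r·27)
e^(27r) = 13300000/3998000 = 3.32666
r = ln(3.32666) / 27 = 1.20197 / 27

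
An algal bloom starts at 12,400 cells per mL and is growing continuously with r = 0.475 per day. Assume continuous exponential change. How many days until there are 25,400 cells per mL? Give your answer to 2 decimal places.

t ≈ 1.51 days

25400 = 12400 · e^(0.475·t)
t = ln(25400/12400) / 0.475 = ln(2.04839) / 0.475 = 0.71705 / 0.475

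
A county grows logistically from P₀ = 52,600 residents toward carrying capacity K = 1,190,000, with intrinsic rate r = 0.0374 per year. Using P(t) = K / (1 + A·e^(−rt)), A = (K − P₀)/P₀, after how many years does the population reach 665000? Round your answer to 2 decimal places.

t ≈ 88.51 years

A = (1190000 − 52600)/52600 = 21.62357
665000 = 1190000/(1 + 21.62357·e^(−0.0374t)) → 1 + 21.62357·e^(−0.0374t) = 1.78947
e^(−0.0374t) = 0.03651 → t = ln(27.38986)/0.0374 = 3.31017/0.0374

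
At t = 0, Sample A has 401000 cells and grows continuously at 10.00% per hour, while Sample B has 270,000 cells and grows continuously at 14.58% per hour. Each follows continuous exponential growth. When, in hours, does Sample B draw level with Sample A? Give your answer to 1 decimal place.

401000·e^(0.1t) = 270000·e^(0.1458t)
401000/270000 = e^((0.1458 − 0.1)t) → ln(1.48519) = 0.0458·t
t = 0.39554 / 0.0458

t ≈ 8.6 hours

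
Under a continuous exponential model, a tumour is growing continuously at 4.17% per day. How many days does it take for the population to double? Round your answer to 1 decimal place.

doubling time = ln(2) / |r| = 0.69315 / 0.0417

doubling time ≈ 16.6 days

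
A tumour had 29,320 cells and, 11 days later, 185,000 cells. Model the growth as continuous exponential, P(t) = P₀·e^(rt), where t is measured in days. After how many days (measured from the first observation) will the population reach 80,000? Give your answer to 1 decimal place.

t ≈ 6.0 days

r = ln(185000/29320) / 11 ≈ 0.167462 per day
t = ln(80000/29320) / r = 1.00376 / 0.167462 ≈ 5.994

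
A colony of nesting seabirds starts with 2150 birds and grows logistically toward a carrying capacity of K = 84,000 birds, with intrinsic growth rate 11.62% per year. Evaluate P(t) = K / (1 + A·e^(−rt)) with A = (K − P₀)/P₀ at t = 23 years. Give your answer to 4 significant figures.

A = (84000 − 2150)/2150 = 38.06977
P(23) = 84000 / (1 + 38.06977·e^(−0.1162·23)) = 84000 / (1 + 38.06977·0.069072)
= 84000 / 3.62957 ≈ 23143.24

≈ 23,140 birds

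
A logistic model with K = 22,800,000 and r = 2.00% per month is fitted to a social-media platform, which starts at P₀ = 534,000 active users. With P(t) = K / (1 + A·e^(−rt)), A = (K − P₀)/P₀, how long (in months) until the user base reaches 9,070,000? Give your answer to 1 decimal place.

t ≈ 165.8 months

A = (22800000 − 534000)/534000 = 41.69663
9070000 = 22800000/(1 + 41.69663·e^(−0.02t)) → 1 + 41.69663·e^(−0.02t) = 2.51378
e^(−0.02t) = 0.036305 → t = ln(27.54468)/0.02 = 3.31581/0.02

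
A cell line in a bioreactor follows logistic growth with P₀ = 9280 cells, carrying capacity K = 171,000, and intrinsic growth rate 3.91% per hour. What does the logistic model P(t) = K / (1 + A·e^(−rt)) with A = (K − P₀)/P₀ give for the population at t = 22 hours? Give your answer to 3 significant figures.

A = (171000 − 9280)/9280 = 17.42672
P(22) = 171000 / (1 + 17.42672·e^(−0.0391·22)) = 171000 / (1 + 17.42672·0.423077)
= 171000 / 8.37285 ≈ 20423.14

≈ 20,400 cells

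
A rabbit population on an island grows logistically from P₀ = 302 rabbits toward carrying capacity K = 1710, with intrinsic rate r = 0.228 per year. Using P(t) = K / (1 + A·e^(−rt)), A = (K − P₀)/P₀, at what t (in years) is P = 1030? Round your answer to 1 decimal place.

t ≈ 8.6 years

A = (1710 − 302)/302 = 4.66225
1030 = 1710/(1 + 4.66225·e^(−0.228t)) → 1 + 4.66225·e^(−0.228t) = 1.66019
e^(−0.228t) = 0.141604 → t = ln(7.06194)/0.228 = 1.95472/0.228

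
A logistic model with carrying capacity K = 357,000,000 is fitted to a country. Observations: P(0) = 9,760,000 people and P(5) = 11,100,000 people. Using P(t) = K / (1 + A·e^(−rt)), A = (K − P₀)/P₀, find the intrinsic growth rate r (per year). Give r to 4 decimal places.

r ≈ 0.0265 per year

A = (357000000 − 9760000)/9760000 = 35.57787
11100000 = 357000000/(1 + 35.57787·e^(−r·5)) → e^(−5r) = (32.16216 − 1)/35.57787 = 0.875886
r = −ln(0.875886)/5 = 0.13252/5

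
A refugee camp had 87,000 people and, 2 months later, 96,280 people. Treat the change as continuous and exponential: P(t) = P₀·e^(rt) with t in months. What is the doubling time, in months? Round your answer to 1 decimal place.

r = ln(96280/87000) / 2 = ln(1.10667) / 2 ≈ 0.050676 per month
doubling time = ln 2 / |r| = 0.69315 / 0.050676

doubling time ≈ 13.7 months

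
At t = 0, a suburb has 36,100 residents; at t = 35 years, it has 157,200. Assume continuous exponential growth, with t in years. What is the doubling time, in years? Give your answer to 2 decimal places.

doubling time ≈ 16.49 years

r = ln(157200/36100) / 35 = ln(4.35457) / 35 ≈ 0.042035 per year
doubling time = ln 2 / |r| = 0.69315 / 0.042035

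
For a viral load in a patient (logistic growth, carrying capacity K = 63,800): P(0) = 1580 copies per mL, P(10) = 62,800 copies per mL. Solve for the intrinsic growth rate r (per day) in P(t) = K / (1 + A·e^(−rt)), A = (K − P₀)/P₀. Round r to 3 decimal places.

r ≈ 0.781 per day

A = (63800 − 1580)/1580 = 39.37975
62800 = 63800/(1 + 39.37975·e^(−r·10)) → e^(−10r) = (1.01592 − 1)/39.37975 = 0.000404
r = −ln(0.000404)/10 = 7.81321/10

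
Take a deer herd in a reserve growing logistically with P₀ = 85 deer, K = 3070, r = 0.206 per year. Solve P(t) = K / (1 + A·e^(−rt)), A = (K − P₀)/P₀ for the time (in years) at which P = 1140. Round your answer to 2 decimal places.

t ≈ 14.72 years

A = (3070 − 85)/85 = 35.11765
1140 = 3070/(1 + 35.11765·e^(−0.206t)) → 1 + 35.11765·e^(−0.206t) = 2.69298
e^(−0.206t) = 0.048209 → t = ln(20.74307)/0.206 = 3.03221/0.206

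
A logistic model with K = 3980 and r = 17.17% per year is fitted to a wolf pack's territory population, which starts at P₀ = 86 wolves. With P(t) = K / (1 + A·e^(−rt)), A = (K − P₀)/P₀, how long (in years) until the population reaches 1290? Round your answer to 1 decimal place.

t ≈ 17.9 years

A = (3980 − 86)/86 = 45.27907
1290 = 3980/(1 + 45.27907·e^(−0.1717t)) → 1 + 45.27907·e^(−0.1717t) = 3.08527
e^(−0.1717t) = 0.046054 → t = ln(21.71375)/0.1717 = 3.07795/0.1717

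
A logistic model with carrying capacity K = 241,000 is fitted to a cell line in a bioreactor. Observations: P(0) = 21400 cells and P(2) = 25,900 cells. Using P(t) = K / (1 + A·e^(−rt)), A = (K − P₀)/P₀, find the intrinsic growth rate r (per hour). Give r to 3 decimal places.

A = (241000 − 21400)/21400 = 10.26168
25900 = 241000/(1 + 10.26168·e^(−r·2)) → e^(−2r) = (9.30502 − 1)/10.26168 = 0.809323
r = −ln(0.809323)/2 = 0.21156/2

r ≈ 0.106 per hour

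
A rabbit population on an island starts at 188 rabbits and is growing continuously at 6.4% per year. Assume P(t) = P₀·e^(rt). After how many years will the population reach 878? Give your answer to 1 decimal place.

t ≈ 24.1 years

878 = 188 · e^(0.064·t)
t = ln(878/188) / 0.064 = ln(4.67021) / 0.064 = 1.5412 / 0.064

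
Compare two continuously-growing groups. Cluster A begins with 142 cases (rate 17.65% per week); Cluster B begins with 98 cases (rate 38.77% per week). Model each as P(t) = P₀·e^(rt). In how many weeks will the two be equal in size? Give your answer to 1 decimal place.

142·e^(0.1765t) = 98·e^(0.3877t)
142/98 = e^((0.3877 − 0.1765)t) → ln(1.44898) = 0.2112·t
t = 0.37086 / 0.2112

t ≈ 1.8 weeks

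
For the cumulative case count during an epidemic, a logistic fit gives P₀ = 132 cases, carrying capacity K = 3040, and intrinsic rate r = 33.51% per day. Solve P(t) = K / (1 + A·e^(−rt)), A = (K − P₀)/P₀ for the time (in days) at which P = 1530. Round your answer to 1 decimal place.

A = (3040 − 132)/132 = 22.0303
1530 = 3040/(1 + 22.0303·e^(−0.3351t)) → 1 + 22.0303·e^(−0.3351t) = 1.98693
e^(−0.3351t) = 0.044799 → t = ln(22.3221)/0.3351 = 3.10558/0.3351

t ≈ 9.3 days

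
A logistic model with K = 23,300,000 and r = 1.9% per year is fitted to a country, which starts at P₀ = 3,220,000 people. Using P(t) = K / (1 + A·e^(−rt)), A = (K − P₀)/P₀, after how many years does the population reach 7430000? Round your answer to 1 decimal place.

A = (23300000 − 3220000)/3220000 = 6.23602
7430000 = 23300000/(1 + 6.23602·e^(−0.019t)) → 1 + 6.23602·e^(−0.019t) = 3.13594
e^(−0.019t) = 0.342516 → t = ln(2.91958)/0.019 = 1.07144/0.019

t ≈ 56.4 years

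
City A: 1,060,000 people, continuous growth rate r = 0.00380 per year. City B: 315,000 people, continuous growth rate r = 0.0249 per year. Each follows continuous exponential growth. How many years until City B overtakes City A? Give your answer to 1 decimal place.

1060000·e^(0.0038t) = 315000·e^(0.0249t)
1060000/315000 = e^((0.0249 − 0.0038)t) → ln(3.36508) = 0.0211·t
t = 1.21345 / 0.0211

t ≈ 57.5 years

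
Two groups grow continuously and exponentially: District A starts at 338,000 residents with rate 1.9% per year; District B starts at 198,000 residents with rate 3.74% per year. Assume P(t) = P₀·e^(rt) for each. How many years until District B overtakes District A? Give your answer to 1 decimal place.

t ≈ 29.1 years

338000·e^(0.019t) = 198000·e^(0.0374t)
338000/198000 = e^((0.0374 − 0.019)t) → ln(1.70707) = 0.0184·t
t = 0.53478 / 0.0184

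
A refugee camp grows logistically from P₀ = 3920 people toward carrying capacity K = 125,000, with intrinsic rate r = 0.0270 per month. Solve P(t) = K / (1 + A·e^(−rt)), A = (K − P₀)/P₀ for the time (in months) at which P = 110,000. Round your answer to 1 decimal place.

t ≈ 200.8 months

A = (125000 − 3920)/3920 = 30.88776
110000 = 125000/(1 + 30.88776·e^(−0.027t)) → 1 + 30.88776·e^(−0.027t) = 1.13636
e^(−0.027t) = 0.004415 → t = ln(226.5102)/0.027 = 5.42279/0.027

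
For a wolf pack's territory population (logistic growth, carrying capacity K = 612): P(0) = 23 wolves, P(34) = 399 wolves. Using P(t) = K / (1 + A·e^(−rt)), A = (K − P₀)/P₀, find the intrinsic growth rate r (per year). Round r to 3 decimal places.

r ≈ 0.114 per year

A = (612 − 23)/23 = 25.6087
399 = 612/(1 + 25.6087·e^(−r·34)) → e^(−34r) = (1.53383 − 1)/25.6087 = 0.020846
r = −ln(0.020846)/34 = 3.8706/34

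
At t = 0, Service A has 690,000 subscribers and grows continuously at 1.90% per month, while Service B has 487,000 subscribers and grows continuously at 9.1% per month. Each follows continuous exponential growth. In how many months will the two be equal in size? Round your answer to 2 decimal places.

690000·e^(0.019t) = 487000·e^(0.091t)
690000/487000 = e^((0.091 − 0.019)t) → ln(1.41684) = 0.072·t
t = 0.34843 / 0.072

t ≈ 4.84 months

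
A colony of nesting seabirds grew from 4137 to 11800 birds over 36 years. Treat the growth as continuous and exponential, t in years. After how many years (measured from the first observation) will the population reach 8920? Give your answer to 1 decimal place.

r = ln(11800/4137) / 36 ≈ 0.029115 per year
t = ln(8920/4137) / r = 0.76833 / 0.029115 ≈ 26.39

t ≈ 26.4 years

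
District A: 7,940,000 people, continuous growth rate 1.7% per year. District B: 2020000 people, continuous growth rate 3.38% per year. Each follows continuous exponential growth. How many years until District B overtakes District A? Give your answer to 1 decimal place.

t ≈ 81.5 years

7940000·e^(0.017t) = 2020000·e^(0.0338t)
7940000/2020000 = e^((0.0338 − 0.017)t) → ln(3.93069) = 0.0168·t
t = 1.36882 / 0.0168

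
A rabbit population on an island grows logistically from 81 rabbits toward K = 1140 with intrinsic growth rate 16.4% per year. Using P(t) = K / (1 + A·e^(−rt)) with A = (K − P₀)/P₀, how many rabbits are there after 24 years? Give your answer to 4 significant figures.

A = (1140 − 81)/81 = 13.07407
P(24) = 1140 / (1 + 13.07407·e^(−0.164·24)) = 1140 / (1 + 13.07407·0.019526)
= 1140 / 1.25529 ≈ 908.16

≈ 908.2 rabbits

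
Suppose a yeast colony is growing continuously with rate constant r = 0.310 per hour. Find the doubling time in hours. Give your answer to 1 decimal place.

doubling time ≈ 2.2 hours

doubling time = ln(2) / |r| = 0.69315 / 0.31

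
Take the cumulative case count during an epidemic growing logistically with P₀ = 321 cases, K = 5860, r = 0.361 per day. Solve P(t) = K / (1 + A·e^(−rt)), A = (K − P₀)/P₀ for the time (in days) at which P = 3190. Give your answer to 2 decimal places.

A = (5860 − 321)/321 = 17.25545
3190 = 5860/(1 + 17.25545·e^(−0.361t)) → 1 + 17.25545·e^(−0.361t) = 1.83699
e^(−0.361t) = 0.048506 → t = ln(20.61606)/0.361 = 3.02607/0.361

t ≈ 8.38 days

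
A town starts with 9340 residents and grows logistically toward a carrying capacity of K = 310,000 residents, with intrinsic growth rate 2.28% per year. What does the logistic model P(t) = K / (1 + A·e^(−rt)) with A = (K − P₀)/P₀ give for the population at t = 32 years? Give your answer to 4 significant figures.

≈ 18,770 residents

A = (310000 − 9340)/9340 = 32.19058
P(32) = 310000 / (1 + 32.19058·e^(−0.0228·32)) = 310000 / (1 + 32.19058·0.482102)
= 310000 / 16.51914 ≈ 18766.12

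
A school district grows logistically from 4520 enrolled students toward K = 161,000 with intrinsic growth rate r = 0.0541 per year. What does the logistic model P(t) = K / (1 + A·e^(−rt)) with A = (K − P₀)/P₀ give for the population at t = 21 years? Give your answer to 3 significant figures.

≈ 13,300 enrolled students

A = (161000 − 4520)/4520 = 34.61947
P(21) = 161000 / (1 + 34.61947·e^(−0.0541·21)) = 161000 / (1 + 34.61947·0.321069)
= 161000 / 12.11523 ≈ 13289.06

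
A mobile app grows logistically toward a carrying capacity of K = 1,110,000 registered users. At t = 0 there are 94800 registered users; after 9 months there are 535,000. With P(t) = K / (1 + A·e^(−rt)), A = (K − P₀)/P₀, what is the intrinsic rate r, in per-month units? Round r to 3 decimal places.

A = (1110000 − 94800)/94800 = 10.70886
535000 = 1110000/(1 + 10.70886·e^(−r·9)) → e^(−9r) = (2.07477 − 1)/10.70886 = 0.100362
r = −ln(0.100362)/9 = 2.29897/9

r ≈ 0.255 per month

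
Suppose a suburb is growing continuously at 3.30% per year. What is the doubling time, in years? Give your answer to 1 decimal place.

doubling time = ln(2) / |r| = 0.69315 / 0.033

doubling time ≈ 21.0 years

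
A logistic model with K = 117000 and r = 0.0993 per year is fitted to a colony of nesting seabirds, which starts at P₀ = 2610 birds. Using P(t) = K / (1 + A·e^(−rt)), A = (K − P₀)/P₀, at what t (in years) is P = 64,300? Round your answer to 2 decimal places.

t ≈ 40.07 years

A = (117000 − 2610)/2610 = 43.82759
64300 = 117000/(1 + 43.82759·e^(−0.0993t)) → 1 + 43.82759·e^(−0.0993t) = 1.8196
e^(−0.0993t) = 0.0187 → t = ln(53.47465)/0.0993 = 3.97921/0.0993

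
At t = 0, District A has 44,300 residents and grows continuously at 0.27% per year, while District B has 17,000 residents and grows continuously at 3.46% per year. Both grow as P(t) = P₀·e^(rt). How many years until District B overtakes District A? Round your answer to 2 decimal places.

t ≈ 30.02 years

44300·e^(0.0027t) = 17000·e^(0.0346t)
44300/17000 = e^((0.0346 − 0.0027)t) → ln(2.60588) = 0.0319·t
t = 0.95777 / 0.0319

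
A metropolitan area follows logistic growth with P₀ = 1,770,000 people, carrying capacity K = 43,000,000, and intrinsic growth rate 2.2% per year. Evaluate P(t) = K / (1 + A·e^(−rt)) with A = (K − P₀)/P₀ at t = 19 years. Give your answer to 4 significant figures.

A = (43000000 − 1770000)/1770000 = 23.29379
P(19) = 43000000 / (1 + 23.29379·e^(−0.022·19)) = 43000000 / (1 + 23.29379·0.658362)
= 43000000 / 16.33575 ≈ 2632263.85

≈ 2,632,000 people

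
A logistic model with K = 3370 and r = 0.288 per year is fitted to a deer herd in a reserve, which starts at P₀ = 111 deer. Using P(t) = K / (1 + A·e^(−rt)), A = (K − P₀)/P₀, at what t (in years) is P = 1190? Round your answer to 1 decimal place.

A = (3370 − 111)/111 = 29.36036
1190 = 3370/(1 + 29.36036·e^(−0.288t)) → 1 + 29.36036·e^(−0.288t) = 2.83193
e^(−0.288t) = 0.062395 → t = ln(16.02699)/0.288 = 2.77427/0.288

t ≈ 9.6 years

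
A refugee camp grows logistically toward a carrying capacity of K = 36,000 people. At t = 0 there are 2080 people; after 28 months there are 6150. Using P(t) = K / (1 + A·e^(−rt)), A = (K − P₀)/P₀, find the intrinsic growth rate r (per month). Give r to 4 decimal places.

r ≈ 0.0433 per month

A = (36000 − 2080)/2080 = 16.30769
6150 = 36000/(1 + 16.30769·e^(−r·28)) → e^(−28r) = (5.85366 − 1)/16.30769 = 0.29763
r = −ln(0.29763)/28 = 1.2119/28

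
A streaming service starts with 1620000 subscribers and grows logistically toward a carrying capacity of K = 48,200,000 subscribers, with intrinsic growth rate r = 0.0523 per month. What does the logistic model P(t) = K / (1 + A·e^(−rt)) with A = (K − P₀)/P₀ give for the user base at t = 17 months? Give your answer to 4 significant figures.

A = (48200000 − 1620000)/1620000 = 28.75309
P(17) = 48200000 / (1 + 28.75309·e^(−0.0523·17)) = 48200000 / (1 + 28.75309·0.411026)
= 48200000 / 12.81825 ≈ 3760263.1

≈ 3,760,000 subscribers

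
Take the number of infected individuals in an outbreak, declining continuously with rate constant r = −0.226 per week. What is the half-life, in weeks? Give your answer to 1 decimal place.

half-life ≈ 3.1 weeks

half-life = ln(2) / |r| = 0.69315 / 0.226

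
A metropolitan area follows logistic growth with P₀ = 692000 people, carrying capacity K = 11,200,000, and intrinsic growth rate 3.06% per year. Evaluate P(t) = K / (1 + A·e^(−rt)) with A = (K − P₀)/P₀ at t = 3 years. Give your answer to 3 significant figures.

A = (11200000 − 692000)/692000 = 15.18497
P(3) = 11200000 / (1 + 15.18497·e^(−0.0306·3)) = 11200000 / (1 + 15.18497·0.912288)
= 11200000 / 14.85306 ≈ 754053.34

≈ 754,000 people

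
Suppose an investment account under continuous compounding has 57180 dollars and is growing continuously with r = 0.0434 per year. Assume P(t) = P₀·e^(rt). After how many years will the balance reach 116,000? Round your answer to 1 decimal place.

t ≈ 16.3 years

116000 = 57180 · e^(0.0434·t)
t = ln(116000/57180) / 0.0434 = ln(2.02868) / 0.0434 = 0.70739 / 0.0434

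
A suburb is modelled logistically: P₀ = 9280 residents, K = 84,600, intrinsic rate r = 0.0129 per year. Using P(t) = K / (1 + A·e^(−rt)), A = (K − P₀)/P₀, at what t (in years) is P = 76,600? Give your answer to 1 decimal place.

A = (84600 − 9280)/9280 = 8.11638
76600 = 84600/(1 + 8.11638·e^(−0.0129t)) → 1 + 8.11638·e^(−0.0129t) = 1.10444
e^(−0.0129t) = 0.012868 → t = ln(77.71433)/0.0129 = 4.35304/0.0129

t ≈ 337.4 years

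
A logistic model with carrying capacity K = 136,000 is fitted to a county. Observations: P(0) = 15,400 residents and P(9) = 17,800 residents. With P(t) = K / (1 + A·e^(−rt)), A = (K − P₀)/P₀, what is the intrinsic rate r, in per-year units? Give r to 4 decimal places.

A = (136000 − 15400)/15400 = 7.83117
17800 = 136000/(1 + 7.83117·e^(−r·9)) → e^(−9r) = (7.64045 − 1)/7.83117 = 0.847951
r = −ln(0.847951)/9 = 0.16493/9

r ≈ 0.0183 per year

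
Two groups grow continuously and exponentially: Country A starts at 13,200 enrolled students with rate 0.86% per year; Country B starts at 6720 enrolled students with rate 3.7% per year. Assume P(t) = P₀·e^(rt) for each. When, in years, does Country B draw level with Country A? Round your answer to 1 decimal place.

13200·e^(0.0086t) = 6720·e^(0.037t)
13200/6720 = e^((0.037 − 0.0086)t) → ln(1.96429) = 0.0284·t
t = 0.67513 / 0.0284

t ≈ 23.8 years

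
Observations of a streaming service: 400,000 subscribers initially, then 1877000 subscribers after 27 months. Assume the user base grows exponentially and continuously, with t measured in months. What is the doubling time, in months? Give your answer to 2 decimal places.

r = ln(1877000/400000) / 27 = ln(4.6925) / 27 ≈ 0.057258 per month
doubling time = ln 2 / |r| = 0.69315 / 0.057258

doubling time ≈ 12.11 months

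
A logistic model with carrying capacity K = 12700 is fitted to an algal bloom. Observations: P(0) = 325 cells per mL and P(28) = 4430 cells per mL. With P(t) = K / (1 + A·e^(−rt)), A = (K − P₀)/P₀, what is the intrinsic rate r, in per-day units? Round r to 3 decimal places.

r ≈ 0.108 per day

A = (12700 − 325)/325 = 38.07692
4430 = 12700/(1 + 38.07692·e^(−r·28)) → e^(−28r) = (2.86682 − 1)/38.07692 = 0.049028
r = −ln(0.049028)/28 = 3.01537/28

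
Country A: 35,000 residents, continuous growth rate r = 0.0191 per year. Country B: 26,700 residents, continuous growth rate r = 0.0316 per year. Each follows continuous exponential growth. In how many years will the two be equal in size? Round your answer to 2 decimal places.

t ≈ 21.65 years

35000·e^(0.0191t) = 26700·e^(0.0316t)
35000/26700 = e^((0.0316 − 0.0191)t) → ln(1.31086) = 0.0125·t
t = 0.27068 / 0.0125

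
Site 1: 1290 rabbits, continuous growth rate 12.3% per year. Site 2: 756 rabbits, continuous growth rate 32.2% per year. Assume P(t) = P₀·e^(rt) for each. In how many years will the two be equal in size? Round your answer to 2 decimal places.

t ≈ 2.69 years

1290·e^(0.123t) = 756·e^(0.322t)
1290/756 = e^((0.322 − 0.123)t) → ln(1.70635) = 0.199·t
t = 0.53436 / 0.199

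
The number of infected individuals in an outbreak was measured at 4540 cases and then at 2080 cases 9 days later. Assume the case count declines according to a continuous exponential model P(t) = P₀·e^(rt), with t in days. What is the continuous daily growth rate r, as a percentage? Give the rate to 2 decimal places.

2080 = 4540 · e^(r·9)
e^(9r) = 2080/4540 = 0.45815
r = ln(0.45815) / 9 = -0.78056 / 9

r ≈ -8.67% per day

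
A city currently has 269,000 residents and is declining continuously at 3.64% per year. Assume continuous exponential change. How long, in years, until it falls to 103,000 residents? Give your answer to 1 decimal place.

103000 = 269000 · e^(-0.0364·t)
t = ln(103000/269000) / -0.0364 = ln(0.3829) / -0.0364 = -0.95998 / -0.0364

t ≈ 26.4 years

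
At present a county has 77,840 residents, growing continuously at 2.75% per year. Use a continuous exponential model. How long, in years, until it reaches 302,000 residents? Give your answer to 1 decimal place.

t ≈ 49.3 years

302000 = 77840 · e^(0.0275·t)
t = ln(302000/77840) / 0.0275 = ln(3.87975) / 0.0275 = 1.35577 / 0.0275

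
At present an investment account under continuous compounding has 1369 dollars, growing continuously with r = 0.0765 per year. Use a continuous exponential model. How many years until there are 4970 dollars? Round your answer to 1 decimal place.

4970 = 1369 · e^(0.0765·t)
t = ln(4970/1369) / 0.0765 = ln(3.63039) / 0.0765 = 1.28934 / 0.0765

t ≈ 16.9 years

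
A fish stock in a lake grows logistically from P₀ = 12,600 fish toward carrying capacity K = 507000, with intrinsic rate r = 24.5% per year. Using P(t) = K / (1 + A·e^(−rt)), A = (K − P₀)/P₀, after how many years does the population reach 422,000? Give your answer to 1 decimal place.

t ≈ 21.5 years

A = (507000 − 12600)/12600 = 39.2381
422000 = 507000/(1 + 39.2381·e^(−0.245t)) → 1 + 39.2381·e^(−0.245t) = 1.20142
e^(−0.245t) = 0.005133 → t = ln(194.8056)/0.245 = 5.272/0.245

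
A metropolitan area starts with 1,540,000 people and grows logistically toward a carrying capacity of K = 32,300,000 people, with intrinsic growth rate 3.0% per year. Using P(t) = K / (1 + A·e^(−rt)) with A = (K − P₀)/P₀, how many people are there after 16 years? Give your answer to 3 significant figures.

≈ 2,420,000 people

A = (32300000 − 1540000)/1540000 = 19.97403
P(16) = 32300000 / (1 + 19.97403·e^(−0.03·16)) = 32300000 / (1 + 19.97403·0.618783)
= 32300000 / 13.3596 ≈ 2417737.87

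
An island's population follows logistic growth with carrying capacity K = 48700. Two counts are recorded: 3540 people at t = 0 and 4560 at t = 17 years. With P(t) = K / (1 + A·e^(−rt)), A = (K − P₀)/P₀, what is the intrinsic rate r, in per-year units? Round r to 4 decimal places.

A = (48700 − 3540)/3540 = 12.75706
4560 = 48700/(1 + 12.75706·e^(−r·17)) → e^(−17r) = (10.67982 − 1)/12.75706 = 0.758782
r = −ln(0.758782)/17 = 0.27604/17

r ≈ 0.0162 per year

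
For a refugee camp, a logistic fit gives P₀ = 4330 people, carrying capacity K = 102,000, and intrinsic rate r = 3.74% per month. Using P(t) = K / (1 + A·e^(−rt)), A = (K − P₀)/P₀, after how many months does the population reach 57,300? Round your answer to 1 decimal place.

A = (102000 − 4330)/4330 = 22.55658
57300 = 102000/(1 + 22.55658·e^(−0.0374t)) → 1 + 22.55658·e^(−0.0374t) = 1.7801
e^(−0.0374t) = 0.034584 → t = ln(28.91481)/0.0374 = 3.36435/0.0374

t ≈ 90.0 months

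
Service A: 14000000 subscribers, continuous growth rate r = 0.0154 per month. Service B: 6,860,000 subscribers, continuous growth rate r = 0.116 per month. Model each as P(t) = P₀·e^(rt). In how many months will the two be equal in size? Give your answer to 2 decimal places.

14000000·e^(0.0154t) = 6860000·e^(0.116t)
14000000/6860000 = e^((0.116 − 0.0154)t) → ln(2.04082) = 0.1006·t
t = 0.71335 / 0.1006

t ≈ 7.09 months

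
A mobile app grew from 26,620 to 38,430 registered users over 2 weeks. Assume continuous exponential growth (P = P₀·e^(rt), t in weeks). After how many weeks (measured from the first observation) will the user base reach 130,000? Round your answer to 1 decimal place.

t ≈ 8.6 weeks

r = ln(38430/26620) / 2 ≈ 0.183588 per week
t = ln(130000/26620) / r = 1.58587 / 0.183588 ≈ 8.638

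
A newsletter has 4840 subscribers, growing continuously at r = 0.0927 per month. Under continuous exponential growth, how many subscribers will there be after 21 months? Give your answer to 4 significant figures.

P(21) = 4840 · e^(0.0927·21) = 4840 · e^(1.9467)
= 4840 · 7.00553 ≈ 33906.77

≈ 33,910 subscribers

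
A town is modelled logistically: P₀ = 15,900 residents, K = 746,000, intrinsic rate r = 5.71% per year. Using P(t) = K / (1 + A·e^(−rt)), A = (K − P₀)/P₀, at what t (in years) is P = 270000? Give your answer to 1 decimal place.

A = (746000 − 15900)/15900 = 45.91824
270000 = 746000/(1 + 45.91824·e^(−0.0571t)) → 1 + 45.91824·e^(−0.0571t) = 2.76296
e^(−0.0571t) = 0.038394 → t = ln(26.04606)/0.0571 = 3.25987/0.0571

t ≈ 57.1 years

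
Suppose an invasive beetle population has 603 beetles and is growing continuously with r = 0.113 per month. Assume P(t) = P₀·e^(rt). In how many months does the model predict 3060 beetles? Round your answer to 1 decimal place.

t ≈ 14.4 months

3060 = 603 · e^(0.113·t)
t = ln(3060/603) / 0.113 = ln(5.07463) / 0.113 = 1.62425 / 0.113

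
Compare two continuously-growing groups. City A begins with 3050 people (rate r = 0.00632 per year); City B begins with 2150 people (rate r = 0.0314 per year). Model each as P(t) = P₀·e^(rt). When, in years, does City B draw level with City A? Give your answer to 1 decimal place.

t ≈ 13.9 years

3050·e^(0.00632t) = 2150·e^(0.0314t)
3050/2150 = e^((0.0314 − 0.00632)t) → ln(1.4186) = 0.02508·t
t = 0.34967 / 0.02508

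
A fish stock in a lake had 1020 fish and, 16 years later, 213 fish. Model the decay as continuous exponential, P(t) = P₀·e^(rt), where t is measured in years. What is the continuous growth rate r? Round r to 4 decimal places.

213 = 1020 · e^(r·16)
e^(16r) = 213/1020 = 0.20882
r = ln(0.20882) / 16 = -1.56627 / 16

r ≈ -0.0979 per year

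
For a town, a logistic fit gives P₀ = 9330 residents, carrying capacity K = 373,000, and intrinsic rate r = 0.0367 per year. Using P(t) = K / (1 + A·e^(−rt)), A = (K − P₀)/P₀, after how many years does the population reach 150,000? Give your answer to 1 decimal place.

A = (373000 − 9330)/9330 = 38.97856
150000 = 373000/(1 + 38.97856·e^(−0.0367t)) → 1 + 38.97856·e^(−0.0367t) = 2.48667
e^(−0.0367t) = 0.038141 → t = ln(26.21876)/0.0367 = 3.26648/0.0367

t ≈ 89.0 years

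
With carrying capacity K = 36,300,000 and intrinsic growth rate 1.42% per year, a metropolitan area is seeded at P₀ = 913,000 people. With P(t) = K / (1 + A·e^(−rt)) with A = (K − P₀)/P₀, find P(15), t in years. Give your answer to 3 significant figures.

A = (36300000 − 913000)/913000 = 38.75904
P(15) = 36300000 / (1 + 38.75904·e^(−0.0142·15)) = 36300000 / (1 + 38.75904·0.808156)
= 36300000 / 32.32335 ≈ 1123027.06

≈ 1,120,000 people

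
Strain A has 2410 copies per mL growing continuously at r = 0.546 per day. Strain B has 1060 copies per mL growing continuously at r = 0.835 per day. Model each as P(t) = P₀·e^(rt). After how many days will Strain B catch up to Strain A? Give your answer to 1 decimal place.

t ≈ 2.8 days

2410·e^(0.546t) = 1060·e^(0.835t)
2410/1060 = e^((0.835 − 0.546)t) → ln(2.27358) = 0.289·t
t = 0.82136 / 0.289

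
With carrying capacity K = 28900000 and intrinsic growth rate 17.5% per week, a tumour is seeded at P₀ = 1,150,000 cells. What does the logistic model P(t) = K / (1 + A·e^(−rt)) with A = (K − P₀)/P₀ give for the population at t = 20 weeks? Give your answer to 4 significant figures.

≈ 16,720,000 cells

A = (28900000 − 1150000)/1150000 = 24.13043
P(20) = 28900000 / (1 + 24.13043·e^(−0.175·20)) = 28900000 / (1 + 24.13043·0.030197)
= 28900000 / 1.72868 ≈ 16717996.98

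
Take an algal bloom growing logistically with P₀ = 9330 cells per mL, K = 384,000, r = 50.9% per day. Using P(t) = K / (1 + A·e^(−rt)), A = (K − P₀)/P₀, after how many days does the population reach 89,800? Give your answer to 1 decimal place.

t ≈ 4.9 days

A = (384000 − 9330)/9330 = 40.15756
89800 = 384000/(1 + 40.15756·e^(−0.509t)) → 1 + 40.15756·e^(−0.509t) = 4.27617
e^(−0.509t) = 0.081583 → t = ln(12.25747)/0.509 = 2.50614/0.509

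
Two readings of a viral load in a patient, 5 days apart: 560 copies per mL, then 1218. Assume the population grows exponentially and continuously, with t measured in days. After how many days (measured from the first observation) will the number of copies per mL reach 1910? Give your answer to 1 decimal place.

r = ln(1218/560) / 5 ≈ 0.155406 per day
t = ln(1910/560) / r = 1.22692 / 0.155406 ≈ 7.895

t ≈ 7.9 days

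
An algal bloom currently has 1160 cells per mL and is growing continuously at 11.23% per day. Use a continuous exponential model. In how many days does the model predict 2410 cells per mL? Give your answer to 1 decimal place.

2410 = 1160 · e^(0.1123·t)
t = ln(2410/1160) / 0.1123 = ln(2.07759) / 0.1123 = 0.73121 / 0.1123

t ≈ 6.5 days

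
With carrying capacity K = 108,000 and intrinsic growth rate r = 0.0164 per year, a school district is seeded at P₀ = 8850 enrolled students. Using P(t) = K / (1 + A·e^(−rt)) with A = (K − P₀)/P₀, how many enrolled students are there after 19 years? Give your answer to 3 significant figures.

A = (108000 − 8850)/8850 = 11.20339
P(19) = 108000 / (1 + 11.20339·e^(−0.0164·19)) = 108000 / (1 + 11.20339·0.732274)
= 108000 / 9.20396 ≈ 11734.09

≈ 11,700 enrolled students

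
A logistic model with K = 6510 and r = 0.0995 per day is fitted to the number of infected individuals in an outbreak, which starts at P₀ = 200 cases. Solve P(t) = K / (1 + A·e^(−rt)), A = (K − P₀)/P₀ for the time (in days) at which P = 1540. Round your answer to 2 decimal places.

t ≈ 22.91 days

A = (6510 − 200)/200 = 31.55
1540 = 6510/(1 + 31.55·e^(−0.0995t)) → 1 + 31.55·e^(−0.0995t) = 4.22727
e^(−0.0995t) = 0.102291 → t = ln(9.77606)/0.0995 = 2.27994/0.0995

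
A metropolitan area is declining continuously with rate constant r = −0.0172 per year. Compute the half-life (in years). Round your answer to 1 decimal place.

half-life ≈ 40.3 years

half-life = ln(2) / |r| = 0.69315 / 0.0172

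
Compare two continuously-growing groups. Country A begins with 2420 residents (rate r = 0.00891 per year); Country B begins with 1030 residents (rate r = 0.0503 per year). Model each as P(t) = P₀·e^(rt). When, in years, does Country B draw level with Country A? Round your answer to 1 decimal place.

2420·e^(0.00891t) = 1030·e^(0.0503t)
2420/1030 = e^((0.0503 − 0.00891)t) → ln(2.34951) = 0.04139·t
t = 0.85421 / 0.04139

t ≈ 20.6 years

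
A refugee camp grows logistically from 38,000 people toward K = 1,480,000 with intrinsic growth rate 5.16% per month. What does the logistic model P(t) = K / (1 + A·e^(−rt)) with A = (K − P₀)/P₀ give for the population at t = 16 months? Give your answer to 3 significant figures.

≈ 84,000 people

A = (1480000 − 38000)/38000 = 37.94737
P(16) = 1480000 / (1 + 37.94737·e^(−0.0516·16)) = 1480000 / (1 + 37.94737·0.437972)
= 1480000 / 17.61989 ≈ 83995.99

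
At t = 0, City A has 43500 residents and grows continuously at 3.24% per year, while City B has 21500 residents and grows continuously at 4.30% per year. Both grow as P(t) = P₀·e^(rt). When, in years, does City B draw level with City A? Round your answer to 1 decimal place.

43500·e^(0.0324t) = 21500·e^(0.043t)
43500/21500 = e^((0.043 − 0.0324)t) → ln(2.02326) = 0.0106·t
t = 0.70471 / 0.0106

t ≈ 66.5 years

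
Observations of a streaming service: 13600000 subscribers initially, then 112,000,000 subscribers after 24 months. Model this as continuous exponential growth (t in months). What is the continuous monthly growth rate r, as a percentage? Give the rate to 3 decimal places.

r ≈ 8.785% per month

112000000 = 13600000 · e^(r·24)
e^(24r) = 112000000/13600000 = 8.23529
r = ln(8.23529) / 24 = 2.10843 / 24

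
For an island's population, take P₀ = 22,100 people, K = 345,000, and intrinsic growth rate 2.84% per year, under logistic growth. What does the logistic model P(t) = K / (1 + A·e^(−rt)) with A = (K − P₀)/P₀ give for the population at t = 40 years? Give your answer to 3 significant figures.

≈ 60,600 people

A = (345000 − 22100)/22100 = 14.61086
P(40) = 345000 / (1 + 14.61086·e^(−0.0284·40)) = 345000 / (1 + 14.61086·0.321101)
= 345000 / 5.69156 ≈ 60616.07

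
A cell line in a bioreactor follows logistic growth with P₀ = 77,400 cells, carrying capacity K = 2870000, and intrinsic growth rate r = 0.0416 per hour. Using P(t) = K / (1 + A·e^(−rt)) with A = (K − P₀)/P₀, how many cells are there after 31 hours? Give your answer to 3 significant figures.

≈ 262,000 cells

A = (2870000 − 77400)/77400 = 36.0801
P(31) = 2870000 / (1 + 36.0801·e^(−0.0416·31)) = 2870000 / (1 + 36.0801·0.275381)
= 2870000 / 10.93577 ≈ 262441.47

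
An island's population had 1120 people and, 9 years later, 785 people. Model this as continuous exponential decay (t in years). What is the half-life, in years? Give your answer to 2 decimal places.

r = ln(785/1120) / 9 = ln(0.70089) / 9 ≈ -0.039489 per year
half-life = ln 2 / |r| = 0.69315 / 0.039489

half-life ≈ 17.55 years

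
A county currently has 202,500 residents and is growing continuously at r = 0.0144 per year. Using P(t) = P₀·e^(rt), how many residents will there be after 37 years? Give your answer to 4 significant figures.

≈ 345,000 residents

P(37) = 202500 · e^(0.0144·37) = 202500 · e^(0.5328)
= 202500 · 1.7037 ≈ 344998.44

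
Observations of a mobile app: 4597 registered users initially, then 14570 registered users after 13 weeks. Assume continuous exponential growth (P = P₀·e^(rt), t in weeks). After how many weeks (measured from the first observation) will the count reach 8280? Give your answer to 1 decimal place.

r = ln(14570/4597) / 13 ≈ 0.088735 per week
t = ln(8280/4597) / r = 0.58844 / 0.088735 ≈ 6.631

t ≈ 6.6 weeks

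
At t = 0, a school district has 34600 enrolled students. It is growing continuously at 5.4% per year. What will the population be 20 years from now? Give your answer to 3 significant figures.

P(20) = 34600 · e^(0.054·20) = 34600 · e^(1.08)
= 34600 · 2.94468 ≈ 101885.91

≈ 102,000 enrolled students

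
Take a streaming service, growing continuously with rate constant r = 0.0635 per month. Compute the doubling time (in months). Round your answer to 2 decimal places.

doubling time = ln(2) / |r| = 0.69315 / 0.0635

doubling time ≈ 10.92 months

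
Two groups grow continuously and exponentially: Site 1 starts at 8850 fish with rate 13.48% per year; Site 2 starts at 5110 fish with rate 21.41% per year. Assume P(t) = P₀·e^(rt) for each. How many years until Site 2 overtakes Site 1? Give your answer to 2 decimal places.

8850·e^(0.1348t) = 5110·e^(0.2141t)
8850/5110 = e^((0.2141 − 0.1348)t) → ln(1.7319) = 0.0793·t
t = 0.54922 / 0.0793

t ≈ 6.93 years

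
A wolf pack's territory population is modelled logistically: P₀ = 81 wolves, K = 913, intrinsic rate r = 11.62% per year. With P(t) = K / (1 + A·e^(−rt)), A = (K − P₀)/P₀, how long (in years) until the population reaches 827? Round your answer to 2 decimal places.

A = (913 − 81)/81 = 10.2716
827 = 913/(1 + 10.2716·e^(−0.1162t)) → 1 + 10.2716·e^(−0.1162t) = 1.10399
e^(−0.1162t) = 0.010124 → t = ln(98.77462)/0.1162 = 4.59284/0.1162

t ≈ 39.53 years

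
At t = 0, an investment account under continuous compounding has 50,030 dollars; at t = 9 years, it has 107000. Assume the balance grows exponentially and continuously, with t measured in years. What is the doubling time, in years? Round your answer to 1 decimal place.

r = ln(107000/50030) / 9 = ln(2.13872) / 9 ≈ 0.084467 per year
doubling time = ln 2 / |r| = 0.69315 / 0.084467

doubling time ≈ 8.2 years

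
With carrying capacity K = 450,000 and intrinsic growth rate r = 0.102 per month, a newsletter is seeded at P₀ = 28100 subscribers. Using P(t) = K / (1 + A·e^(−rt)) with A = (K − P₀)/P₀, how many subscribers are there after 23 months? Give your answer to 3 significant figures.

A = (450000 − 28100)/28100 = 15.01423
P(23) = 450000 / (1 + 15.01423·e^(−0.102·23)) = 450000 / (1 + 15.01423·0.095751)
= 450000 / 2.43763 ≈ 184605.23

≈ 185,000 subscribers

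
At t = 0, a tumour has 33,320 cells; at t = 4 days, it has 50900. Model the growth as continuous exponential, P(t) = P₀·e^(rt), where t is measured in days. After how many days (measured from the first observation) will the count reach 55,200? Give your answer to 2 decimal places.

t ≈ 4.77 days

r = ln(50900/33320) / 4 ≈ 0.105926 per day
t = ln(55200/33320) / r = 0.50481 / 0.105926 ≈ 4.766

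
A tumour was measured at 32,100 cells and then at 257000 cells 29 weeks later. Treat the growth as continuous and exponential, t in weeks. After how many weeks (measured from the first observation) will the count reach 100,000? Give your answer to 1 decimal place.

t ≈ 15.8 weeks

r = ln(257000/32100) / 29 ≈ 0.071732 per week
t = ln(100000/32100) / r = 1.13631 / 0.071732 ≈ 15.841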